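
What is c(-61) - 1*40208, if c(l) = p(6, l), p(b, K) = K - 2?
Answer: -40271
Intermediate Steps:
p(b, K) = -2 + K
c(l) = -2 + l
c(-61) - 1*40208 = (-2 - 61) - 1*40208 = -63 - 40208 = -40271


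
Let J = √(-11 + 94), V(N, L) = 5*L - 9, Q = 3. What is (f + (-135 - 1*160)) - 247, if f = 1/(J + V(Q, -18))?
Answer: -5267255/9718 - √83/9718 ≈ -542.01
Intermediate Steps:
V(N, L) = -9 + 5*L
J = √83 ≈ 9.1104
f = 1/(-99 + √83) (f = 1/(√83 + (-9 + 5*(-18))) = 1/(√83 + (-9 - 90)) = 1/(√83 - 99) = 1/(-99 + √83) ≈ -0.011125)
(f + (-135 - 1*160)) - 247 = ((-99/9718 - √83/9718) + (-135 - 1*160)) - 247 = ((-99/9718 - √83/9718) + (-135 - 160)) - 247 = ((-99/9718 - √83/9718) - 295) - 247 = (-2866909/9718 - √83/9718) - 247 = -5267255/9718 - √83/9718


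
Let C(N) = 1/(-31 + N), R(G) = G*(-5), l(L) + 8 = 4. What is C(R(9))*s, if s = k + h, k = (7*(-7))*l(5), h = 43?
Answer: -239/76 ≈ -3.1447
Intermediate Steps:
l(L) = -4 (l(L) = -8 + 4 = -4)
R(G) = -5*G
k = 196 (k = (7*(-7))*(-4) = -49*(-4) = 196)
s = 239 (s = 196 + 43 = 239)
C(R(9))*s = 239/(-31 - 5*9) = 239/(-31 - 45) = 239/(-76) = -1/76*239 = -239/76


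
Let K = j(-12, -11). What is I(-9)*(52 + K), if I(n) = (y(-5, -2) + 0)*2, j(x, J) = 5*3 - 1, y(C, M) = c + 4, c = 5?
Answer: 1188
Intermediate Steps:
y(C, M) = 9 (y(C, M) = 5 + 4 = 9)
j(x, J) = 14 (j(x, J) = 15 - 1 = 14)
K = 14
I(n) = 18 (I(n) = (9 + 0)*2 = 9*2 = 18)
I(-9)*(52 + K) = 18*(52 + 14) = 18*66 = 1188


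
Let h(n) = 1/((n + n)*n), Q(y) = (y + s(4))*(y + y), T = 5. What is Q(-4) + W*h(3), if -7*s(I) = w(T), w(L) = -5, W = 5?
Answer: 3347/126 ≈ 26.563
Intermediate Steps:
s(I) = 5/7 (s(I) = -1/7*(-5) = 5/7)
Q(y) = 2*y*(5/7 + y) (Q(y) = (y + 5/7)*(y + y) = (5/7 + y)*(2*y) = 2*y*(5/7 + y))
h(n) = 1/(2*n**2) (h(n) = 1/(((2*n))*n) = (1/(2*n))/n = 1/(2*n**2))
Q(-4) + W*h(3) = (2/7)*(-4)*(5 + 7*(-4)) + 5*((1/2)/3**2) = (2/7)*(-4)*(5 - 28) + 5*((1/2)*(1/9)) = (2/7)*(-4)*(-23) + 5*(1/18) = 184/7 + 5/18 = 3347/126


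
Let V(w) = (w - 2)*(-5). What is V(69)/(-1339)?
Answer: 335/1339 ≈ 0.25019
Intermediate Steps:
V(w) = 10 - 5*w (V(w) = (-2 + w)*(-5) = 10 - 5*w)
V(69)/(-1339) = (10 - 5*69)/(-1339) = (10 - 345)*(-1/1339) = -335*(-1/1339) = 335/1339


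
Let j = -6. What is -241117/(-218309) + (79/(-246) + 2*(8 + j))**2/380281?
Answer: 30657595665797/27756704819844 ≈ 1.1045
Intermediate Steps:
-241117/(-218309) + (79/(-246) + 2*(8 + j))**2/380281 = -241117/(-218309) + (79/(-246) + 2*(8 - 6))**2/380281 = -241117*(-1/218309) + (79*(-1/246) + 2*2)**2*(1/380281) = 241117/218309 + (-79/246 + 4)**2*(1/380281) = 241117/218309 + (905/246)**2*(1/380281) = 241117/218309 + (819025/60516)*(1/380281) = 241117/218309 + 4525/127144116 = 30657595665797/27756704819844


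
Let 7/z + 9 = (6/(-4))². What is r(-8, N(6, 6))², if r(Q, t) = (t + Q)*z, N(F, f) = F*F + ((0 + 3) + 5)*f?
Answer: 4528384/729 ≈ 6211.8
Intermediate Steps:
z = -28/27 (z = 7/(-9 + (6/(-4))²) = 7/(-9 + (6*(-¼))²) = 7/(-9 + (-3/2)²) = 7/(-9 + 9/4) = 7/(-27/4) = 7*(-4/27) = -28/27 ≈ -1.0370)
N(F, f) = F² + 8*f (N(F, f) = F² + (3 + 5)*f = F² + 8*f)
r(Q, t) = -28*Q/27 - 28*t/27 (r(Q, t) = (t + Q)*(-28/27) = (Q + t)*(-28/27) = -28*Q/27 - 28*t/27)
r(-8, N(6, 6))² = (-28/27*(-8) - 28*(6² + 8*6)/27)² = (224/27 - 28*(36 + 48)/27)² = (224/27 - 28/27*84)² = (224/27 - 784/9)² = (-2128/27)² = 4528384/729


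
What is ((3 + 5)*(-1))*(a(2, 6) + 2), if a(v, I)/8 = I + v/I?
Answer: -1264/3 ≈ -421.33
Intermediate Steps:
a(v, I) = 8*I + 8*v/I (a(v, I) = 8*(I + v/I) = 8*I + 8*v/I)
((3 + 5)*(-1))*(a(2, 6) + 2) = ((3 + 5)*(-1))*((8*6 + 8*2/6) + 2) = (8*(-1))*((48 + 8*2*(⅙)) + 2) = -8*((48 + 8/3) + 2) = -8*(152/3 + 2) = -8*158/3 = -1264/3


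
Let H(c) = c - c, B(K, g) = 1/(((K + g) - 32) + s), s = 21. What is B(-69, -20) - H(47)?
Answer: -1/100 ≈ -0.010000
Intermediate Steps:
B(K, g) = 1/(-11 + K + g) (B(K, g) = 1/(((K + g) - 32) + 21) = 1/((-32 + K + g) + 21) = 1/(-11 + K + g))
H(c) = 0
B(-69, -20) - H(47) = 1/(-11 - 69 - 20) - 1*0 = 1/(-100) + 0 = -1/100 + 0 = -1/100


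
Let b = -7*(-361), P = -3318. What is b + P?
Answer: -791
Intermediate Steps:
b = 2527
b + P = 2527 - 3318 = -791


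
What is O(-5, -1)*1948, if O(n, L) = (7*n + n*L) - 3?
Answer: -64284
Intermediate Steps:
O(n, L) = -3 + 7*n + L*n (O(n, L) = (7*n + L*n) - 3 = -3 + 7*n + L*n)
O(-5, -1)*1948 = (-3 + 7*(-5) - 1*(-5))*1948 = (-3 - 35 + 5)*1948 = -33*1948 = -64284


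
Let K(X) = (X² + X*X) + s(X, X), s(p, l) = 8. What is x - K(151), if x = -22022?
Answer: -67632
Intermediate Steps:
K(X) = 8 + 2*X² (K(X) = (X² + X*X) + 8 = (X² + X²) + 8 = 2*X² + 8 = 8 + 2*X²)
x - K(151) = -22022 - (8 + 2*151²) = -22022 - (8 + 2*22801) = -22022 - (8 + 45602) = -22022 - 1*45610 = -22022 - 45610 = -67632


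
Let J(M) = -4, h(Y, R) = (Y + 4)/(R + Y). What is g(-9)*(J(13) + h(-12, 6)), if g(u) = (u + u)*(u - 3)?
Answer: -576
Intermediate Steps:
g(u) = 2*u*(-3 + u) (g(u) = (2*u)*(-3 + u) = 2*u*(-3 + u))
h(Y, R) = (4 + Y)/(R + Y)
g(-9)*(J(13) + h(-12, 6)) = (2*(-9)*(-3 - 9))*(-4 + (4 - 12)/(6 - 12)) = (2*(-9)*(-12))*(-4 - 8/(-6)) = 216*(-4 - ⅙*(-8)) = 216*(-4 + 4/3) = 216*(-8/3) = -576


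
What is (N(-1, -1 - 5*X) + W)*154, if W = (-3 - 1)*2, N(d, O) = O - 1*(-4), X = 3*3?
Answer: -7700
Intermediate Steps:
X = 9
N(d, O) = 4 + O (N(d, O) = O + 4 = 4 + O)
W = -8 (W = -4*2 = -8)
(N(-1, -1 - 5*X) + W)*154 = ((4 + (-1 - 5*9)) - 8)*154 = ((4 + (-1 - 45)) - 8)*154 = ((4 - 46) - 8)*154 = (-42 - 8)*154 = -50*154 = -7700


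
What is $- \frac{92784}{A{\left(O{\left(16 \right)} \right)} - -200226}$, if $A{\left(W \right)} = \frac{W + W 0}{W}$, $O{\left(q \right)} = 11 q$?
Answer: $- \frac{92784}{200227} \approx -0.46339$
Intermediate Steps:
$A{\left(W \right)} = 1$ ($A{\left(W \right)} = \frac{W + 0}{W} = \frac{W}{W} = 1$)
$- \frac{92784}{A{\left(O{\left(16 \right)} \right)} - -200226} = - \frac{92784}{1 - -200226} = - \frac{92784}{1 + 200226} = - \frac{92784}{200227}$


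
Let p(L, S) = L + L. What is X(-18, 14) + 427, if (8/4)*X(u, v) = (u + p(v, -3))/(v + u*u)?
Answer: 144331/338 ≈ 427.01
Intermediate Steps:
p(L, S) = 2*L
X(u, v) = (u + 2*v)/(2*(v + u²)) (X(u, v) = ((u + 2*v)/(v + u*u))/2 = ((u + 2*v)/(v + u²))/2 = (u + 2*v)/(2*(v + u²)))
X(-18, 14) + 427 = (14 + (½)*(-18))/(14 + (-18)²) + 427 = (14 - 9)/(14 + 324) + 427 = 5/338 + 427 = 144331/338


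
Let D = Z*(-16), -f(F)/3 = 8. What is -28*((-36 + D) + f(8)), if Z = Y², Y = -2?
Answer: 3472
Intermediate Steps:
f(F) = -24 (f(F) = -3*8 = -24)
Z = 4 (Z = (-2)² = 4)
D = -64 (D = 4*(-16) = -64)
-28*((-36 + D) + f(8)) = -28*((-36 - 64) - 24) = -28*(-100 - 24) = -28*(-124) = 3472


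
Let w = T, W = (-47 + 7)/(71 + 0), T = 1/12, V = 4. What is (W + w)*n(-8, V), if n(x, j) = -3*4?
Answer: 409/71 ≈ 5.7606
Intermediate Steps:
T = 1/12 ≈ 0.083333
n(x, j) = -12
W = -40/71 ≈ -0.56338
w = 1/12 ≈ 0.083333
(W + w)*n(-8, V) = (-40/71 + 1/12)*(-12) = -409/852*(-12) = 409/71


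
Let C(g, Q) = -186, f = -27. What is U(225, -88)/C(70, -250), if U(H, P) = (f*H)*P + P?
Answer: -267256/93 ≈ -2873.7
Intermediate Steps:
U(H, P) = P - 27*H*P (U(H, P) = (-27*H)*P + P = -27*H*P + P = P - 27*H*P)
U(225, -88)/C(70, -250) = -88*(1 - 27*225)/(-186) = -88*(1 - 6075)*(-1/186) = -88*(-6074)*(-1/186) = 534512*(-1/186) = -267256/93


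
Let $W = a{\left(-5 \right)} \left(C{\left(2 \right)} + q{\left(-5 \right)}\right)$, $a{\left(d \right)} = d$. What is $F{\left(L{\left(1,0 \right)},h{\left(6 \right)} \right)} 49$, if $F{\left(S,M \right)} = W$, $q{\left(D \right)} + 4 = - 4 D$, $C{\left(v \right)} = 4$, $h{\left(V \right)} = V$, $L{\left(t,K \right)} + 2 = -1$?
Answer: $-4900$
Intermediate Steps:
$L{\left(t,K \right)} = -3$ ($L{\left(t,K \right)} = -2 - 1 = -3$)
$q{\left(D \right)} = -4 - 4 D$
$W = -100$ ($W = - 5 \left(4 - -16\right) = - 5 \left(4 + \left(-4 + 20\right)\right) = - 5 \left(4 + 16\right) = \left(-5\right) 20 = -100$)
$F{\left(S,M \right)} = -100$
$F{\left(L{\left(1,0 \right)},h{\left(6 \right)} \right)} 49 = \left(-100\right) 49 = -4900$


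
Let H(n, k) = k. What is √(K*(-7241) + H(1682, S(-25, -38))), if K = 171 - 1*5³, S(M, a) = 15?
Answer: I*√333071 ≈ 577.12*I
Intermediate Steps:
K = 46 (K = 171 - 1*125 = 171 - 125 = 46)
√(K*(-7241) + H(1682, S(-25, -38))) = √(46*(-7241) + 15) = √(-333086 + 15) = √(-333071) = I*√333071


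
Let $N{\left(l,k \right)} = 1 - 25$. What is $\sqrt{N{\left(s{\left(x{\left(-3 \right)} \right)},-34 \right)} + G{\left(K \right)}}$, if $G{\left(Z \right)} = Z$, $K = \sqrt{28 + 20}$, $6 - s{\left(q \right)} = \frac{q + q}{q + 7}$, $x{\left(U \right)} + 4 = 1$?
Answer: $2 \sqrt{-6 + \sqrt{3}} \approx 4.1318 i$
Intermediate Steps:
$x{\left(U \right)} = -3$ ($x{\left(U \right)} = -4 + 1 = -3$)
$s{\left(q \right)} = 6 - \frac{2 q}{7 + q}$ ($s{\left(q \right)} = 6 - \frac{q + q}{q + 7} = 6 - \frac{2 q}{7 + q}$)
$N{\left(l,k \right)} = -24$ ($N{\left(l,k \right)} = 1 - 25 = -24$)
$K = 4 \sqrt{3}$ ($K = \sqrt{48} = 4 \sqrt{3} \approx 6.9282$)
$\sqrt{N{\left(s{\left(x{\left(-3 \right)} \right)},-34 \right)} + G{\left(K \right)}} = \sqrt{-24 + 4 \sqrt{3}}$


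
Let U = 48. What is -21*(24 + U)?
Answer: -1512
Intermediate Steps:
-21*(24 + U) = -21*(24 + 48) = -21*72 = -1512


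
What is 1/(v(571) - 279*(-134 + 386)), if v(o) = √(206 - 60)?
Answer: -35154/2471607359 - √146/4943214718 ≈ -1.4226e-5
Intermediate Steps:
v(o) = √146
1/(v(571) - 279*(-134 + 386)) = 1/(√146 - 279*(-134 + 386)) = 1/(√146 - 279*252) = 1/(√146 - 70308) = 1/(-70308 + √146)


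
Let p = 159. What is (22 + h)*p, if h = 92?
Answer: 18126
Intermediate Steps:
(22 + h)*p = (22 + 92)*159 = 114*159 = 18126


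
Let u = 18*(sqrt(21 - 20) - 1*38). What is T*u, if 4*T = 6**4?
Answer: -215784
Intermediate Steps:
T = 324 (T = (1/4)*6**4 = (1/4)*1296 = 324)
u = -666 (u = 18*(sqrt(1) - 38) = 18*(1 - 38) = 18*(-37) = -666)
T*u = 324*(-666) = -215784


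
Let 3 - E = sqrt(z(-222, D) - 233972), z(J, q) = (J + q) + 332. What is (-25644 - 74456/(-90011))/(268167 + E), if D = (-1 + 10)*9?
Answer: -206327104266920/2157725170166497 - 2308167628*I*sqrt(233781)/6473175510499491 ≈ -0.095623 - 0.00017241*I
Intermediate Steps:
D = 81 (D = 9*9 = 81)
z(J, q) = 332 + J + q
E = 3 - I*sqrt(233781) (E = 3 - sqrt((332 - 222 + 81) - 233972) = 3 - sqrt(191 - 233972) = 3 - sqrt(-233781) = 3 - I*sqrt(233781) ≈ 3.0 - 483.51*I)
(-25644 - 74456/(-90011))/(268167 + E) = (-25644 - 74456/(-90011))/(268167 + (3 - I*sqrt(233781))) = (-25644 - 74456*(-1/90011))/(268170 - I*sqrt(233781)) = (-25644 + 74456/90011)/(268170 - I*sqrt(233781)) = -2308167628/(90011*(268170 - I*sqrt(233781)))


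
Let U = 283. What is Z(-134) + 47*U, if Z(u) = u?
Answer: 13167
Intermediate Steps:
Z(-134) + 47*U = -134 + 47*283 = -134 + 13301 = 13167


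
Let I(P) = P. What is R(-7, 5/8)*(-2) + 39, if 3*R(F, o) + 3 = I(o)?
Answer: 487/12 ≈ 40.583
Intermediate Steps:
R(F, o) = -1 + o/3
R(-7, 5/8)*(-2) + 39 = (-1 + (5/8)/3)*(-2) + 39 = (-1 + (5*(⅛))/3)*(-2) + 39 = (-1 + (⅓)*(5/8))*(-2) + 39 = (-1 + 5/24)*(-2) + 39 = -19/24*(-2) + 39 = 19/12 + 39 = 487/12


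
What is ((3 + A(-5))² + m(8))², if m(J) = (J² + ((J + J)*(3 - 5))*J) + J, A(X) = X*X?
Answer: 360000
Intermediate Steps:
A(X) = X²
m(J) = J - 3*J² (m(J) = (J² + ((2*J)*(-2))*J) + J = (J² + (-4*J)*J) + J = (J² - 4*J²) + J = -3*J² + J = J - 3*J²)
((3 + A(-5))² + m(8))² = ((3 + (-5)²)² + 8*(1 - 3*8))² = ((3 + 25)² + 8*(1 - 24))² = (28² + 8*(-23))² = (784 - 184)² = 600² = 360000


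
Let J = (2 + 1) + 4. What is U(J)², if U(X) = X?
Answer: 49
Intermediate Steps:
J = 7 (J = 3 + 4 = 7)
U(J)² = 7² = 49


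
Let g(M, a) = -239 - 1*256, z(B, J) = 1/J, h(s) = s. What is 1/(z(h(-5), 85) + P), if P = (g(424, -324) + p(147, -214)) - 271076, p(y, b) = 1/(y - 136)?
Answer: -935/253918789 ≈ -3.6823e-6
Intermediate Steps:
g(M, a) = -495 (g(M, a) = -239 - 256 = -495)
p(y, b) = 1/(-136 + y)
P = -2987280/11 (P = (-495 + 1/(-136 + 147)) - 271076 = (-495 + 1/11) - 271076 = -5444/11 - 271076 = -2987280/11 ≈ -2.7157e+5)
1/(z(h(-5), 85) + P) = 1/(1/85 - 2987280/11) = 1/(-253918789/935) = -935/253918789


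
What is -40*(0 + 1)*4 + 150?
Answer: -10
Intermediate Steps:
-40*(0 + 1)*4 + 150 = -40*4 + 150 = -160 + 150 = -10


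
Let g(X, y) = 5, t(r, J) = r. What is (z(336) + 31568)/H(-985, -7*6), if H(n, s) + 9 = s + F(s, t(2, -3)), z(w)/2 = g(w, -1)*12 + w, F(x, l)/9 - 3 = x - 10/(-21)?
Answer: -28315/348 ≈ -81.365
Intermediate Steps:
F(x, l) = 219/7 + 9*x (F(x, l) = 27 + 9*(x - 10/(-21)) = 27 + 9*(x - 10*(-1/21)) = 27 + 9*(x + 10/21) = 27 + 9*(10/21 + x) = 27 + (30/7 + 9*x) = 219/7 + 9*x)
z(w) = 120 + 2*w (z(w) = 2*(5*12 + w) = 2*(60 + w) = 120 + 2*w)
H(n, s) = 156/7 + 10*s (H(n, s) = -9 + (s + (219/7 + 9*s)) = -9 + (219/7 + 10*s) = 156/7 + 10*s)
(z(336) + 31568)/H(-985, -7*6) = ((120 + 2*336) + 31568)/(156/7 + 10*(-7*6)) = ((120 + 672) + 31568)/(156/7 + 10*(-42)) = (792 + 31568)/(156/7 - 420) = 32360/(-2784/7) = 32360*(-7/2784) = -28315/348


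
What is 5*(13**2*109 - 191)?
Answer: 91150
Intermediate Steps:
5*(13**2*109 - 191) = 5*(169*109 - 191) = 5*(18421 - 191) = 5*18230 = 91150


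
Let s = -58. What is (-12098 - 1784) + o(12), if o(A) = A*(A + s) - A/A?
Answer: -14435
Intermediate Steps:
o(A) = -1 + A*(-58 + A) (o(A) = A*(A - 58) - A/A = A*(-58 + A) - 1*1 = A*(-58 + A) - 1 = -1 + A*(-58 + A))
(-12098 - 1784) + o(12) = (-12098 - 1784) + (-1 + 12² - 58*12) = -13882 + (-1 + 144 - 696) = -13882 - 553 = -14435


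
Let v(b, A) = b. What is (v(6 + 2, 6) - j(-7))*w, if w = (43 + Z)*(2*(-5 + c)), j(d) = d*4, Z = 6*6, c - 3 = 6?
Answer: 22752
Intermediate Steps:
c = 9 (c = 3 + 6 = 9)
Z = 36
j(d) = 4*d
w = 632 (w = (43 + 36)*(2*(-5 + 9)) = 79*(2*4) = 79*8 = 632)
(v(6 + 2, 6) - j(-7))*w = ((6 + 2) - 4*(-7))*632 = (8 - 1*(-28))*632 = (8 + 28)*632 = 36*632 = 22752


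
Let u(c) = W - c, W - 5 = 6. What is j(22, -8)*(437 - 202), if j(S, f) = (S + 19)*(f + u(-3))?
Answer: 57810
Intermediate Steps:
W = 11 (W = 5 + 6 = 11)
u(c) = 11 - c
j(S, f) = (14 + f)*(19 + S) (j(S, f) = (S + 19)*(f + (11 - 1*(-3))) = (19 + S)*(f + (11 + 3)) = (19 + S)*(f + 14) = (19 + S)*(14 + f) = (14 + f)*(19 + S))
j(22, -8)*(437 - 202) = (266 + 14*22 + 19*(-8) + 22*(-8))*(437 - 202) = (266 + 308 - 152 - 176)*235 = 246*235 = 57810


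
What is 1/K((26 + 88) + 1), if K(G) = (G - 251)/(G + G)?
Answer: -115/68 ≈ -1.6912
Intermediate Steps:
K(G) = (-251 + G)/(2*G) (K(G) = (-251 + G)/((2*G)) = (-251 + G)*(1/(2*G)) = (-251 + G)/(2*G))
1/K((26 + 88) + 1) = 1/((-251 + ((26 + 88) + 1))/(2*((26 + 88) + 1))) = 1/((-251 + (114 + 1))/(2*(114 + 1))) = 1/((½)*(-251 + 115)/115) = 1/((½)*(1/115)*(-136)) = 1/(-68/115) = -115/68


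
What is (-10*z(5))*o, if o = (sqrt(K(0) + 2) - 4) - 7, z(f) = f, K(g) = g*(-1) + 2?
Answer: 450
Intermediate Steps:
K(g) = 2 - g (K(g) = -g + 2 = 2 - g)
o = -9 (o = (sqrt((2 - 1*0) + 2) - 4) - 7 = (sqrt((2 + 0) + 2) - 4) - 7 = (sqrt(2 + 2) - 4) - 7 = (sqrt(4) - 4) - 7 = (2 - 4) - 7 = -2 - 7 = -9)
(-10*z(5))*o = -10*5*(-9) = -50*(-9) = 450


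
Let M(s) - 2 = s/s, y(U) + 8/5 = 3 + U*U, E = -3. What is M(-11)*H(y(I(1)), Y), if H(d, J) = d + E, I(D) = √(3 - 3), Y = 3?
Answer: -24/5 ≈ -4.8000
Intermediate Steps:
I(D) = 0 (I(D) = √0 = 0)
y(U) = 7/5 + U² (y(U) = -8/5 + (3 + U*U) = -8/5 + (3 + U²) = 7/5 + U²)
H(d, J) = -3 + d (H(d, J) = d - 3 = -3 + d)
M(s) = 3 (M(s) = 2 + s/s = 2 + 1 = 3)
M(-11)*H(y(I(1)), Y) = 3*(-3 + (7/5 + 0²)) = 3*(-3 + (7/5 + 0)) = 3*(-3 + 7/5) = 3*(-8/5) = -24/5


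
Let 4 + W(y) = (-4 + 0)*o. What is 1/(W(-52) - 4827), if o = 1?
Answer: -1/4835 ≈ -0.00020683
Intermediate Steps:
W(y) = -8 (W(y) = -4 + (-4 + 0)*1 = -4 - 4*1 = -4 - 4 = -8)
1/(W(-52) - 4827) = 1/(-8 - 4827) = 1/(-4835) = -1/4835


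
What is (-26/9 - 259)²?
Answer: 5555449/81 ≈ 68586.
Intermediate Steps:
(-26/9 - 259)² = (-2357/9)² = 5555449/81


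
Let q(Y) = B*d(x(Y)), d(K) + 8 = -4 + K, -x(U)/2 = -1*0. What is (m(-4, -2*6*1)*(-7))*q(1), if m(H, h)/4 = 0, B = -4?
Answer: 0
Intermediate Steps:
x(U) = 0 (x(U) = -(-2)*0 = -2*0 = 0)
m(H, h) = 0 (m(H, h) = 4*0 = 0)
d(K) = -12 + K (d(K) = -8 + (-4 + K) = -12 + K)
q(Y) = 48 (q(Y) = -4*(-12 + 0) = -4*(-12) = 48)
(m(-4, -2*6*1)*(-7))*q(1) = (0*(-7))*48 = 0*48 = 0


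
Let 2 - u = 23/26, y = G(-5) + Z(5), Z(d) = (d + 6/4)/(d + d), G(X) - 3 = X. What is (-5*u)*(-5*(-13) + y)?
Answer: -36917/104 ≈ -354.97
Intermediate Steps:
G(X) = 3 + X
Z(d) = (3/2 + d)/(2*d) (Z(d) = (d + 6*(¼))/((2*d)) = (d + 3/2)*(1/(2*d)) = (3/2 + d)*(1/(2*d)) = (3/2 + d)/(2*d))
y = -27/20 (y = (3 - 5) + (¼)*(3 + 2*5)/5 = -2 + (¼)*(⅕)*(3 + 10) = -2 + (¼)*(⅕)*13 = -2 + 13/20 = -27/20 ≈ -1.3500)
u = 29/26 (u = 2 - 23/26 = 29/26 ≈ 1.1154)
(-5*u)*(-5*(-13) + y) = (-5*29/26)*(-5*(-13) - 27/20) = -145*(65 - 27/20)/26 = -145/26*1273/20 = -36917/104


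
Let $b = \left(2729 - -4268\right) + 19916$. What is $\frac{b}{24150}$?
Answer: $\frac{8971}{8050} \approx 1.1144$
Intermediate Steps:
$b = 26913$ ($b = \left(2729 + 4268\right) + 19916 = 6997 + 19916 = 26913$)
$\frac{b}{24150} = \frac{26913}{24150} = 26913 \cdot \frac{1}{24150} = \frac{8971}{8050}$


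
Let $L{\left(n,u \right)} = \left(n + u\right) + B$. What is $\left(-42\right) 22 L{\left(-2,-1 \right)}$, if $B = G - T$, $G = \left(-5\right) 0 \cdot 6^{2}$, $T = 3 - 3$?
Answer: $2772$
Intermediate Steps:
$T = 0$ ($T = 3 - 3 = 0$)
$G = 0$ ($G = 0 \cdot 36 = 0$)
$B = 0$ ($B = 0 - 0 = 0 + 0 = 0$)
$L{\left(n,u \right)} = n + u$ ($L{\left(n,u \right)} = \left(n + u\right) + 0 = n + u$)
$\left(-42\right) 22 L{\left(-2,-1 \right)} = \left(-42\right) 22 \left(-2 - 1\right) = \left(-924\right) \left(-3\right) = 2772$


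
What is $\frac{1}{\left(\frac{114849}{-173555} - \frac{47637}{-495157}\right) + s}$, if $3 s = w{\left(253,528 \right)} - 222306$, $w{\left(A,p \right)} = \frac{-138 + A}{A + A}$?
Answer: $- \frac{5671840226910}{420297482452305173} \approx -1.3495 \cdot 10^{-5}$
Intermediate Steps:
$w{\left(A,p \right)} = \frac{-138 + A}{2 A}$
$s = - \frac{4890727}{66}$ ($s = \frac{\frac{-138 + 253}{2 \cdot 253} - 222306}{3} = \frac{\frac{1}{2} \cdot \frac{1}{253} \cdot 115 - 222306}{3} = \frac{\frac{5}{22} - 222306}{3} = \frac{1}{3} \left(- \frac{4890727}{22}\right) = - \frac{4890727}{66} \approx -74102.0$)
$\frac{1}{\left(\frac{114849}{-173555} - \frac{47637}{-495157}\right) + s} = \frac{1}{\left(\frac{114849}{-173555} - \frac{47637}{-495157}\right) - \frac{4890727}{66}} = \frac{1}{\left(114849 \left(- \frac{1}{173555}\right) - - \frac{47637}{495157}\right) - \frac{4890727}{66}} = \frac{1}{\left(- \frac{114849}{173555} + \frac{47637}{495157}\right) - \frac{4890727}{66}} = \frac{1}{- \frac{48600646758}{85936973135} - \frac{4890727}{66}} = \frac{1}{- \frac{420297482452305173}{5671840226910}} = - \frac{5671840226910}{420297482452305173}$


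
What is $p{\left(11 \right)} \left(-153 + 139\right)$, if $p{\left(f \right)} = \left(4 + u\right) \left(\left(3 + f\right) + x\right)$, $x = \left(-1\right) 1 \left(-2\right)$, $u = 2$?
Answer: $-1344$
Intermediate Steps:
$x = 2$ ($x = \left(-1\right) \left(-2\right) = 2$)
$p{\left(f \right)} = 30 + 6 f$ ($p{\left(f \right)} = \left(4 + 2\right) \left(\left(3 + f\right) + 2\right) = 6 \left(5 + f\right) = 30 + 6 f$)
$p{\left(11 \right)} \left(-153 + 139\right) = \left(30 + 6 \cdot 11\right) \left(-153 + 139\right) = \left(30 + 66\right) \left(-14\right) = 96 \left(-14\right) = -1344$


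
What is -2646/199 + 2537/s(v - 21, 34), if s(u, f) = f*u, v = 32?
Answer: -484741/74426 ≈ -6.5131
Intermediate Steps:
-2646/199 + 2537/s(v - 21, 34) = -2646/199 + 2537/((34*(32 - 21))) = -2646*1/199 + 2537/((34*11)) = -2646/199 + 2537/374 = -484741/74426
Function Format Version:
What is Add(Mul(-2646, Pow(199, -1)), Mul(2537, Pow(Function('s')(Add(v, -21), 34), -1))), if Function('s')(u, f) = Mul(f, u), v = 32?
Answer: Rational(-484741, 74426) ≈ -6.5131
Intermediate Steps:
Add(Mul(-2646, Pow(199, -1)), Mul(2537, Pow(Function('s')(Add(v, -21), 34), -1))) = Add(Mul(-2646, Pow(199, -1)), Mul(2537, Pow(Mul(34, Add(32, -21)), -1))) = Add(Mul(-2646, Rational(1, 199)), Mul(2537, Pow(Mul(34, 11), -1))) = Add(Rational(-2646, 199), Mul(2537, Pow(374, -1))) = Add(Rational(-2646, 199), Mul(2537, Rational(1, 374))) = Add(Rational(-2646, 199), Rational(2537, 374)) = Rational(-484741, 74426)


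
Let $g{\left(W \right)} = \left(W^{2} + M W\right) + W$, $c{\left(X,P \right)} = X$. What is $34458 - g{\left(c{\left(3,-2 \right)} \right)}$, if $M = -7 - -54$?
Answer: $34305$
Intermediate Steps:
$M = 47$ ($M = -7 + 54 = 47$)
$g{\left(W \right)} = W^{2} + 48 W$ ($g{\left(W \right)} = \left(W^{2} + 47 W\right) + W = W^{2} + 48 W$)
$34458 - g{\left(c{\left(3,-2 \right)} \right)} = 34458 - 3 \left(48 + 3\right) = 34458 - 3 \cdot 51 = 34458 - 153 = 34305$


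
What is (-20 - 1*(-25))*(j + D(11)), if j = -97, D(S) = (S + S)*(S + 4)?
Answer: 1165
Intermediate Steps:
D(S) = 2*S*(4 + S) (D(S) = (2*S)*(4 + S) = 2*S*(4 + S))
(-20 - 1*(-25))*(j + D(11)) = (-20 - 1*(-25))*(-97 + 2*11*(4 + 11)) = (-20 + 25)*(-97 + 2*11*15) = 5*(-97 + 330) = 5*233 = 1165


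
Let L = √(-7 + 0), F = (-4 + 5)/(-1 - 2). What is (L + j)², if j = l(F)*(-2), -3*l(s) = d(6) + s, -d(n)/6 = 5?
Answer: 32557/81 - 364*I*√7/9 ≈ 401.94 - 107.01*I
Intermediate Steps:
d(n) = -30 (d(n) = -6*5 = -30)
F = -⅓ (F = 1/(-3) = 1*(-⅓) = -⅓ ≈ -0.33333)
l(s) = 10 - s/3 (l(s) = -(-30 + s)/3 = 10 - s/3)
j = -182/9 (j = (10 - ⅓*(-⅓))*(-2) = (10 + ⅑)*(-2) = (91/9)*(-2) = -182/9 ≈ -20.222)
L = I*√7 (L = √(-7) = I*√7 ≈ 2.6458*I)
(L + j)² = (I*√7 - 182/9)² = (-182/9 + I*√7)²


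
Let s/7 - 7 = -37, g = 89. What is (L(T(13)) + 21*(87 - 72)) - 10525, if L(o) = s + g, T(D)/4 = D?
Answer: -10331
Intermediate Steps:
T(D) = 4*D
s = -210 (s = 49 + 7*(-37) = 49 - 259 = -210)
L(o) = -121 (L(o) = -210 + 89 = -121)
(L(T(13)) + 21*(87 - 72)) - 10525 = (-121 + 21*(87 - 72)) - 10525 = (-121 + 21*15) - 10525 = (-121 + 315) - 10525 = 194 - 10525 = -10331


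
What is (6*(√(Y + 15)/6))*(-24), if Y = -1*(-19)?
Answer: -24*√34 ≈ -139.94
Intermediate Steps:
Y = 19
(6*(√(Y + 15)/6))*(-24) = (6*(√(19 + 15)/6))*(-24) = (6*(√34*(⅙)))*(-24) = (6*(√34/6))*(-24) = √34*(-24) = -24*√34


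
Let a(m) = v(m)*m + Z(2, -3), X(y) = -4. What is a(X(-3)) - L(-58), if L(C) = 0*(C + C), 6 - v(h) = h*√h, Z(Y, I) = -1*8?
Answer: -32 - 32*I ≈ -32.0 - 32.0*I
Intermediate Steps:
Z(Y, I) = -8
v(h) = 6 - h^(3/2) (v(h) = 6 - h*√h = 6 - h^(3/2))
L(C) = 0 (L(C) = 0*(2*C) = 0)
a(m) = -8 + m*(6 - m^(3/2)) (a(m) = (6 - m^(3/2))*m - 8 = m*(6 - m^(3/2)) - 8 = -8 + m*(6 - m^(3/2)))
a(X(-3)) - L(-58) = (-8 - (-4)^(5/2) + 6*(-4)) - 1*0 = (-8 - 32*I - 24) + 0 = (-32 - 32*I) + 0 = -32 - 32*I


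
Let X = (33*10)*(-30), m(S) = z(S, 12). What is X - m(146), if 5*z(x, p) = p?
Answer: -49512/5 ≈ -9902.4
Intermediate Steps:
z(x, p) = p/5
m(S) = 12/5 (m(S) = (⅕)*12 = 12/5)
X = -9900 (X = 330*(-30) = -9900)
X - m(146) = -9900 - 1*12/5 = -9900 - 12/5 = -49512/5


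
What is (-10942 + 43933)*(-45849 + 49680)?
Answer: 126388521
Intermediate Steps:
(-10942 + 43933)*(-45849 + 49680) = 32991*3831 = 126388521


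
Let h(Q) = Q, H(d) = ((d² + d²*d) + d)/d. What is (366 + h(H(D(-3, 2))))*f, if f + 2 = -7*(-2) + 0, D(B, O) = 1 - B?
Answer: 4644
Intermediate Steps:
f = 12 (f = -2 + (-7*(-2) + 0) = -2 + (14 + 0) = -2 + 14 = 12)
H(d) = (d + d² + d³)/d (H(d) = ((d² + d³) + d)/d = (d + d² + d³)/d)
(366 + h(H(D(-3, 2))))*f = (366 + (1 + (1 - 1*(-3)) + (1 - 1*(-3))²))*12 = (366 + (1 + (1 + 3) + (1 + 3)²))*12 = (366 + (1 + 4 + 4²))*12 = (366 + (1 + 4 + 16))*12 = (366 + 21)*12 = 387*12 = 4644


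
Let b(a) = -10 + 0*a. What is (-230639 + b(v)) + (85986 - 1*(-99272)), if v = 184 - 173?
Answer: -45391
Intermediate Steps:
v = 11
b(a) = -10 (b(a) = -10 + 0 = -10)
(-230639 + b(v)) + (85986 - 1*(-99272)) = (-230639 - 10) + (85986 - 1*(-99272)) = -230649 + (85986 + 99272) = -230649 + 185258 = -45391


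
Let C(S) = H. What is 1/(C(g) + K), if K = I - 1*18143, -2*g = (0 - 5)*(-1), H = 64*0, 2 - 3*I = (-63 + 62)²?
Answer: -3/54428 ≈ -5.5119e-5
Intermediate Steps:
I = ⅓ (I = ⅔ - (-63 + 62)²/3 = ⅔ - ⅓*(-1)² = ⅔ - ⅓*1 = ⅔ - ⅓ = ⅓ ≈ 0.33333)
H = 0
g = -5/2 (g = -(0 - 5)*(-1)/2 = -(-5)*(-1)/2 = -½*5 = -5/2 ≈ -2.5000)
C(S) = 0
K = -54428/3 (K = ⅓ - 1*18143 = ⅓ - 18143 = -54428/3 ≈ -18143.)
1/(C(g) + K) = 1/(0 - 54428/3) = 1/(-54428/3) = -3/54428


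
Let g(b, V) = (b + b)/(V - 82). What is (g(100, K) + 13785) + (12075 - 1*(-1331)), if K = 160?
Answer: 1060549/39 ≈ 27194.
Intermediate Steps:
g(b, V) = 2*b/(-82 + V) (g(b, V) = (2*b)/(-82 + V) = 2*b/(-82 + V))
(g(100, K) + 13785) + (12075 - 1*(-1331)) = (2*100/(-82 + 160) + 13785) + (12075 - 1*(-1331)) = (2*100/78 + 13785) + (12075 + 1331) = (2*100*(1/78) + 13785) + 13406 = (100/39 + 13785) + 13406 = 537715/39 + 13406 = 1060549/39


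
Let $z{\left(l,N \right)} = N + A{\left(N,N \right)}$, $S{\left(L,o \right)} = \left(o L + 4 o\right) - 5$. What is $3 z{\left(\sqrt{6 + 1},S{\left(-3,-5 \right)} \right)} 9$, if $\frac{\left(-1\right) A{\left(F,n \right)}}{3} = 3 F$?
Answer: $2160$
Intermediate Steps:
$S{\left(L,o \right)} = -5 + 4 o + L o$ ($S{\left(L,o \right)} = \left(L o + 4 o\right) - 5 = \left(4 o + L o\right) - 5 = -5 + 4 o + L o$)
$A{\left(F,n \right)} = - 9 F$ ($A{\left(F,n \right)} = - 3 \cdot 3 F = - 9 F$)
$z{\left(l,N \right)} = - 8 N$ ($z{\left(l,N \right)} = N - 9 N = - 8 N$)
$3 z{\left(\sqrt{6 + 1},S{\left(-3,-5 \right)} \right)} 9 = 3 \left(- 8 \left(-5 + 4 \left(-5\right) - -15\right)\right) 9 = 3 \left(- 8 \left(-5 - 20 + 15\right)\right) 9 = 3 \left(\left(-8\right) \left(-10\right)\right) 9 = 3 \cdot 80 \cdot 9 = 240 \cdot 9 = 2160$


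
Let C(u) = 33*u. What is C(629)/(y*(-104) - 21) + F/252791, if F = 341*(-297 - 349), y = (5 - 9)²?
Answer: -510760427/38722985 ≈ -13.190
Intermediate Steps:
y = 16 (y = (-4)² = 16)
F = -220286 (F = 341*(-646) = -220286)
C(629)/(y*(-104) - 21) + F/252791 = (33*629)/(16*(-104) - 21) - 220286/252791 = 20757/(-1664 - 21) - 220286*1/252791 = 20757/(-1685) - 20026/22981 = 20757*(-1/1685) - 20026/22981 = -20757/1685 - 20026/22981 = -510760427/38722985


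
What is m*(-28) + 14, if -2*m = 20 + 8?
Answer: 406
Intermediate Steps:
m = -14 (m = -(20 + 8)/2 = -½*28 = -14)
m*(-28) + 14 = -14*(-28) + 14 = 392 + 14 = 406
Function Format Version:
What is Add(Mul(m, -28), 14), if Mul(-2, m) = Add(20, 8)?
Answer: 406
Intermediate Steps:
m = -14 (m = Mul(Rational(-1, 2), Add(20, 8)) = Mul(Rational(-1, 2), 28) = -14)
Add(Mul(m, -28), 14) = Add(Mul(-14, -28), 14) = Add(392, 14) = 406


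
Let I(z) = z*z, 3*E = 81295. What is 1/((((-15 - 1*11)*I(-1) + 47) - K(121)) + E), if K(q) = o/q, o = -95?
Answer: 363/9844603 ≈ 3.6873e-5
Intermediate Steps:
E = 81295/3 (E = (⅓)*81295 = 81295/3 ≈ 27098.)
I(z) = z²
K(q) = -95/q
1/((((-15 - 1*11)*I(-1) + 47) - K(121)) + E) = 1/((((-15 - 1*11)*(-1)² + 47) - (-95)/121) + 81295/3) = 1/((((-15 - 11)*1 + 47) - (-95)/121) + 81295/3) = 1/(((-26*1 + 47) - 1*(-95/121)) + 81295/3) = 1/(((-26 + 47) + 95/121) + 81295/3) = 1/((21 + 95/121) + 81295/3) = 1/(2636/121 + 81295/3) = 1/(9844603/363) = 363/9844603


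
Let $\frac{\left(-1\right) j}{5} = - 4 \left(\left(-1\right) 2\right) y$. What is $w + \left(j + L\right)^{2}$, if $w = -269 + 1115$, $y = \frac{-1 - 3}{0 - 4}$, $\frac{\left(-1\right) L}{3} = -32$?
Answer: $3982$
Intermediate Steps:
$L = 96$ ($L = \left(-3\right) \left(-32\right) = 96$)
$y = 1$ ($y = - \frac{4}{-4} = \left(-4\right) \left(- \frac{1}{4}\right) = 1$)
$j = -40$ ($j = - 5 - 4 \left(\left(-1\right) 2\right) 1 = - 5 \left(-4\right) \left(-2\right) 1 = - 5 \cdot 8 \cdot 1 = \left(-5\right) 8 = -40$)
$w = 846$
$w + \left(j + L\right)^{2} = 846 + \left(-40 + 96\right)^{2} = 846 + 56^{2} = 846 + 3136 = 3982$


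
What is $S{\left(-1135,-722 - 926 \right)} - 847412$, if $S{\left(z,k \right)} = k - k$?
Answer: $-847412$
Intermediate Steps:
$S{\left(z,k \right)} = 0$
$S{\left(-1135,-722 - 926 \right)} - 847412 = 0 - 847412 = -847412$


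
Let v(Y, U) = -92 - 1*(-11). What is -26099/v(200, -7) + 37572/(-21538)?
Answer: 279538465/872289 ≈ 320.47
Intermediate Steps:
v(Y, U) = -81 (v(Y, U) = -92 + 11 = -81)
-26099/v(200, -7) + 37572/(-21538) = -26099/(-81) + 37572/(-21538) = -26099*(-1/81) + 37572*(-1/21538) = 26099/81 - 18786/10769 = 279538465/872289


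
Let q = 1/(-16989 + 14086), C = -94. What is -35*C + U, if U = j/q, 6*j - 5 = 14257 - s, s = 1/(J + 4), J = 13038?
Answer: -539715074629/78252 ≈ -6.8971e+6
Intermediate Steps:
s = 1/13042 (s = 1/(13038 + 4) = 1/13042 ≈ 7.6675e-5)
j = 186005003/78252 (j = 5/6 + (14257 - 1*1/13042)/6 = 5/6 + (14257 - 1/13042)/6 = 5/6 + (1/6)*(185939793/13042) = 5/6 + 61979931/26084 = 186005003/78252 ≈ 2377.0)
q = -1/2903 (q = 1/(-2903) = -1/2903 ≈ -0.00034447)
U = -539972523709/78252 (U = 186005003/(78252*(-1/2903)) = (186005003/78252)*(-2903) = -539972523709/78252 ≈ -6.9004e+6)
-35*C + U = -35*(-94) - 539972523709/78252 = 3290 - 539972523709/78252 = -539715074629/78252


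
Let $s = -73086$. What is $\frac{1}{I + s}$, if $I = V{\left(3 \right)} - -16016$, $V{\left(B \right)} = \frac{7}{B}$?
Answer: $- \frac{3}{171203} \approx -1.7523 \cdot 10^{-5}$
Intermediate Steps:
$I = \frac{48055}{3}$ ($I = \frac{7}{3} - -16016 = 7 \cdot \frac{1}{3} + 16016 = \frac{7}{3} + 16016 = \frac{48055}{3} \approx 16018.0$)
$\frac{1}{I + s} = \frac{1}{\frac{48055}{3} - 73086} = \frac{1}{- \frac{171203}{3}} = - \frac{3}{171203}$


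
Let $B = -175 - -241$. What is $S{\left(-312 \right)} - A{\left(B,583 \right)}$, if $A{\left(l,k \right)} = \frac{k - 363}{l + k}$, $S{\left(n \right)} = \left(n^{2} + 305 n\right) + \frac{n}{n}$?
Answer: $\frac{128895}{59} \approx 2184.7$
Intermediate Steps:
$S{\left(n \right)} = 1 + n^{2} + 305 n$ ($S{\left(n \right)} = \left(n^{2} + 305 n\right) + 1 = 1 + n^{2} + 305 n$)
$B = 66$ ($B = -175 + 241 = 66$)
$A{\left(l,k \right)} = \frac{-363 + k}{k + l}$
$S{\left(-312 \right)} - A{\left(B,583 \right)} = \left(1 + \left(-312\right)^{2} + 305 \left(-312\right)\right) - \frac{-363 + 583}{583 + 66} = \left(1 + 97344 - 95160\right) - \frac{1}{649} \cdot 220 = 2185 - \frac{1}{649} \cdot 220 = 2185 - \frac{20}{59} = \frac{128895}{59}$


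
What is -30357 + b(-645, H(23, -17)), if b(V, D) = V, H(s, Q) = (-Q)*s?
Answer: -31002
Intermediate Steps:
H(s, Q) = -Q*s
-30357 + b(-645, H(23, -17)) = -30357 - 645 = -31002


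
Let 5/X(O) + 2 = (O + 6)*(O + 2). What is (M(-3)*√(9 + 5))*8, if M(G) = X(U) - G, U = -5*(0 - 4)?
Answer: 1372*√14/57 ≈ 90.062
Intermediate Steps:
U = 20 (U = -5*(-4) = 20)
X(O) = 5/(-2 + (2 + O)*(6 + O)) (X(O) = 5/(-2 + (O + 6)*(O + 2)) = 5/(-2 + (6 + O)*(2 + O)) = 5/(-2 + (2 + O)*(6 + O)))
M(G) = 1/114 - G (M(G) = 5/(10 + 20² + 8*20) - G = 5/(10 + 400 + 160) - G = 5/570 - G = 5*(1/570) - G = 1/114 - G)
(M(-3)*√(9 + 5))*8 = ((1/114 - 1*(-3))*√(9 + 5))*8 = ((1/114 + 3)*√14)*8 = (343*√14/114)*8 = 1372*√14/57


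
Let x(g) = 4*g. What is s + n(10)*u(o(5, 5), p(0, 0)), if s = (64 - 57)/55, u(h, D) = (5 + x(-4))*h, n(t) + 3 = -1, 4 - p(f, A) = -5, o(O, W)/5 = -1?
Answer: -12093/55 ≈ -219.87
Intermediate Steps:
o(O, W) = -5 (o(O, W) = 5*(-1) = -5)
p(f, A) = 9 (p(f, A) = 4 - 1*(-5) = 4 + 5 = 9)
n(t) = -4 (n(t) = -3 - 1 = -4)
u(h, D) = -11*h (u(h, D) = (5 + 4*(-4))*h = (5 - 16)*h = -11*h)
s = 7/55 (s = 7*(1/55) = 7/55 ≈ 0.12727)
s + n(10)*u(o(5, 5), p(0, 0)) = 7/55 - (-44)*(-5) = 7/55 - 4*55 = 7/55 - 220 = -12093/55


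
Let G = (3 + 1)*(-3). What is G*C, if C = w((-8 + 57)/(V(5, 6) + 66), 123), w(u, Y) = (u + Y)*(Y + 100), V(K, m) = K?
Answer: -23500632/71 ≈ -3.3100e+5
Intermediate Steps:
w(u, Y) = (100 + Y)*(Y + u) (w(u, Y) = (Y + u)*(100 + Y) = (100 + Y)*(Y + u))
C = 1958386/71 (C = 123² + 100*123 + 100*((-8 + 57)/(5 + 66)) + 123*((-8 + 57)/(5 + 66)) = 15129 + 12300 + 100*(49/71) + 123*(49/71) = 15129 + 12300 + 4900/71 + 6027/71 = 1958386/71 ≈ 27583.)
G = -12 (G = 4*(-3) = -12)
G*C = -12*1958386/71 = -23500632/71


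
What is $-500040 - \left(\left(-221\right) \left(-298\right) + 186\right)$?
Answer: $-566084$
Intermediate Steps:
$-500040 - \left(\left(-221\right) \left(-298\right) + 186\right) = -500040 - \left(65858 + 186\right) = -500040 - 66044 = -566084$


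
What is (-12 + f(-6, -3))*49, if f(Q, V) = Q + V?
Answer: -1029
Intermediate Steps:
(-12 + f(-6, -3))*49 = (-12 + (-6 - 3))*49 = (-12 - 9)*49 = -21*49 = -1029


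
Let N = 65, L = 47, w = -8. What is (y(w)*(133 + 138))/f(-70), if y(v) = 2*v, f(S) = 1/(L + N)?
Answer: -485632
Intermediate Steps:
f(S) = 1/112 (f(S) = 1/(47 + 65) = 1/112)
(y(w)*(133 + 138))/f(-70) = ((2*(-8))*(133 + 138))/(1/112) = -16*271*112 = -4336*112 = -485632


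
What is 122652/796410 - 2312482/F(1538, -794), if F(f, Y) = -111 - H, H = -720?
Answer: -102311616364/26945205 ≈ -3797.0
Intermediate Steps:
F(f, Y) = 609 (F(f, Y) = -111 - 1*(-720) = -111 + 720 = 609)
122652/796410 - 2312482/F(1538, -794) = 122652/796410 - 2312482/609 = 122652*(1/796410) - 2312482*1/609 = 6814/44245 - 2312482/609 = -102311616364/26945205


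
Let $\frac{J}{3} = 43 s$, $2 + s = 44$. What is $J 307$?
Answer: $1663326$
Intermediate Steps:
$s = 42$ ($s = -2 + 44 = 42$)
$J = 5418$ ($J = 3 \cdot 43 \cdot 42 = 3 \cdot 1806 = 5418$)
$J 307 = 5418 \cdot 307 = 1663326$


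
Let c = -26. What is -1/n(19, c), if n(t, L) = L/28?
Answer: 14/13 ≈ 1.0769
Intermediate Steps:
n(t, L) = L/28 (n(t, L) = L*(1/28) = L/28)
-1/n(19, c) = -1/((1/28)*(-26)) = -1/(-13/14) = -1*(-14/13) = 14/13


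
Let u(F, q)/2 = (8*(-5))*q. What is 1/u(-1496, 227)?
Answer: -1/18160 ≈ -5.5066e-5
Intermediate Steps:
u(F, q) = -80*q (u(F, q) = 2*((8*(-5))*q) = 2*(-40*q) = -80*q)
1/u(-1496, 227) = 1/(-80*227) = 1/(-18160) = -1/18160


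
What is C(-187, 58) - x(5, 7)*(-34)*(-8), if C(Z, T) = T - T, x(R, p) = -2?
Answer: 544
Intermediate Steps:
C(Z, T) = 0
C(-187, 58) - x(5, 7)*(-34)*(-8) = 0 - (-2*(-34))*(-8) = 0 - 68*(-8) = 0 - 1*(-544) = 0 + 544 = 544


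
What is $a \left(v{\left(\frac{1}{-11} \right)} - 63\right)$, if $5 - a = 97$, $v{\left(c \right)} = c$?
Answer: $\frac{63848}{11} \approx 5804.4$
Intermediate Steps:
$a = -92$ ($a = 5 - 97 = -92$)
$a \left(v{\left(\frac{1}{-11} \right)} - 63\right) = - 92 \left(\frac{1}{-11} - 63\right) = - 92 \left(- \frac{1}{11} - 63\right) = \left(-92\right) \left(- \frac{694}{11}\right) = \frac{63848}{11}$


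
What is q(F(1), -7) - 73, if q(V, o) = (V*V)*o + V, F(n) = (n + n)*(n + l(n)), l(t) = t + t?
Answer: -319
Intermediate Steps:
l(t) = 2*t
F(n) = 6*n**2 (F(n) = (n + n)*(n + 2*n) = (2*n)*(3*n) = 6*n**2)
q(V, o) = V + o*V**2 (q(V, o) = V**2*o + V = o*V**2 + V = V + o*V**2)
q(F(1), -7) - 73 = (6*1**2)*(1 + (6*1**2)*(-7)) - 73 = (6*1)*(1 + (6*1)*(-7)) - 73 = 6*(1 + 6*(-7)) - 73 = 6*(1 - 42) - 73 = 6*(-41) - 73 = -246 - 73 = -319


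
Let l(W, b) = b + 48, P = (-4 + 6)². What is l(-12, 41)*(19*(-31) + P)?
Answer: -52065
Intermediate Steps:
P = 4 (P = 2² = 4)
l(W, b) = 48 + b
l(-12, 41)*(19*(-31) + P) = (48 + 41)*(19*(-31) + 4) = 89*(-589 + 4) = 89*(-585) = -52065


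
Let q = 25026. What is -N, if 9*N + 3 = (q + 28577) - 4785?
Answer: -48815/9 ≈ -5423.9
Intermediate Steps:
N = 48815/9 (N = -1/3 + ((25026 + 28577) - 4785)/9 = -1/3 + (53603 - 4785)/9 = -1/3 + (1/9)*48818 = -1/3 + 48818/9 = 48815/9 ≈ 5423.9)
-N = -1*48815/9 = -48815/9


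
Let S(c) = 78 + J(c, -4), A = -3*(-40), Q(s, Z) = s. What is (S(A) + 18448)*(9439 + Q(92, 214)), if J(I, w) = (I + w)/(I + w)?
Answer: 176580837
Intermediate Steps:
J(I, w) = 1
A = 120
S(c) = 79 (S(c) = 78 + 1 = 79)
(S(A) + 18448)*(9439 + Q(92, 214)) = (79 + 18448)*(9439 + 92) = 18527*9531 = 176580837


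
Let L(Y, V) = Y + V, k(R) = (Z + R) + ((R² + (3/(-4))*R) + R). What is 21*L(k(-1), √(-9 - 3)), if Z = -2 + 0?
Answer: -189/4 + 42*I*√3 ≈ -47.25 + 72.746*I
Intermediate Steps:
Z = -2
k(R) = -2 + R² + 5*R/4 (k(R) = (-2 + R) + ((R² + (3/(-4))*R) + R) = (-2 + R) + ((R² + (3*(-¼))*R) + R) = (-2 + R) + ((R² - 3*R/4) + R) = (-2 + R) + (R² + R/4) = -2 + R² + 5*R/4)
L(Y, V) = V + Y
21*L(k(-1), √(-9 - 3)) = 21*(√(-9 - 3) + (-2 + (-1)² + (5/4)*(-1))) = 21*(√(-12) + (-2 + 1 - 5/4)) = 21*(2*I*√3 - 9/4) = 21*(-9/4 + 2*I*√3) = -189/4 + 42*I*√3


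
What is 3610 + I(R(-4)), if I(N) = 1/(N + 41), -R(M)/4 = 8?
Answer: 32491/9 ≈ 3610.1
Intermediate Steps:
R(M) = -32 (R(M) = -4*8 = -32)
I(N) = 1/(41 + N)
3610 + I(R(-4)) = 3610 + 1/(41 - 32) = 3610 + 1/9 = 3610 + ⅑ = 32491/9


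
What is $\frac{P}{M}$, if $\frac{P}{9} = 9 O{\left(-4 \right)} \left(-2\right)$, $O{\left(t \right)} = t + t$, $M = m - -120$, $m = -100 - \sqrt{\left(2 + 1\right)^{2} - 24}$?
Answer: $\frac{5184}{83} + \frac{1296 i \sqrt{15}}{415} \approx 62.458 + 12.095 i$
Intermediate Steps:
$m = -100 - i \sqrt{15}$ ($m = -100 - \sqrt{3^{2} - 24} = -100 - \sqrt{9 - 24} = -100 - \sqrt{-15} = -100 - i \sqrt{15} \approx -100.0 - 3.873 i$)
$M = 20 - i \sqrt{15}$ ($M = \left(-100 - i \sqrt{15}\right) - -120 = \left(-100 - i \sqrt{15}\right) + 120 = 20 - i \sqrt{15} \approx 20.0 - 3.873 i$)
$O{\left(t \right)} = 2 t$
$P = 1296$ ($P = 9 \cdot 9 \cdot 2 \left(-4\right) \left(-2\right) = 9 \cdot 9 \left(-8\right) \left(-2\right) = 9 \left(\left(-72\right) \left(-2\right)\right) = 9 \cdot 144 = 1296$)
$\frac{P}{M} = \frac{1296}{20 - i \sqrt{15}}$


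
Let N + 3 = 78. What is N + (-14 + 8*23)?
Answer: 245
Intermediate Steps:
N = 75 (N = -3 + 78 = 75)
N + (-14 + 8*23) = 75 + (-14 + 8*23) = 75 + (-14 + 184) = 75 + 170 = 245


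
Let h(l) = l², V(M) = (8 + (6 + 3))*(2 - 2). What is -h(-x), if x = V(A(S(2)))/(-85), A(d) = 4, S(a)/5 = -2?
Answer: 0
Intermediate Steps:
S(a) = -10 (S(a) = 5*(-2) = -10)
V(M) = 0 (V(M) = (8 + 9)*0 = 17*0 = 0)
x = 0 (x = 0/(-85) = 0*(-1/85) = 0)
-h(-x) = -(-1*0)² = -1*0² = -1*0 = 0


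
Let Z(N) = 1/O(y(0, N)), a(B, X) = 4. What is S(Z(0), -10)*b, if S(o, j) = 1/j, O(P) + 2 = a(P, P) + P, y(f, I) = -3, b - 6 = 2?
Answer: -4/5 ≈ -0.80000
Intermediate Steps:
b = 8 (b = 6 + 2 = 8)
O(P) = 2 + P (O(P) = -2 + (4 + P) = 2 + P)
Z(N) = -1 (Z(N) = 1/(2 - 3) = 1/(-1) = -1)
S(Z(0), -10)*b = 8/(-10) = -1/10*8 = -4/5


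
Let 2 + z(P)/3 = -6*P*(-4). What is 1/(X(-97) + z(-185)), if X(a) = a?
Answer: -1/13423 ≈ -7.4499e-5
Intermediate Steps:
z(P) = -6 + 72*P (z(P) = -6 + 3*(-6*P*(-4)) = -6 + 3*(24*P) = -6 + 72*P)
1/(X(-97) + z(-185)) = 1/(-97 + (-6 + 72*(-185))) = 1/(-97 + (-6 - 13320)) = 1/(-97 - 13326) = 1/(-13423) = -1/13423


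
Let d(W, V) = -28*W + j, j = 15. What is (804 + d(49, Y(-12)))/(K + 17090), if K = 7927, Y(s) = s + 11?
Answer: -553/25017 ≈ -0.022105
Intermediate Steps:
Y(s) = 11 + s
d(W, V) = 15 - 28*W (d(W, V) = -28*W + 15 = 15 - 28*W)
(804 + d(49, Y(-12)))/(K + 17090) = (804 + (15 - 28*49))/(7927 + 17090) = (804 + (15 - 1372))/25017 = (804 - 1357)*(1/25017) = -553*1/25017 = -553/25017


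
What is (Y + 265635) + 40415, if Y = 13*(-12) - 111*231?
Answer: 280253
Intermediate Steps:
Y = -25797 (Y = -156 - 25641 = -25797)
(Y + 265635) + 40415 = (-25797 + 265635) + 40415 = 239838 + 40415 = 280253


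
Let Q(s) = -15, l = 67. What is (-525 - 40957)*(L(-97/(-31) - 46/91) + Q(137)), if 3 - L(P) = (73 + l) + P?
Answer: 2584879718/403 ≈ 6.4141e+6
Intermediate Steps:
L(P) = -137 - P (L(P) = 3 - ((73 + 67) + P) = 3 - (140 + P) = 3 + (-140 - P) = -137 - P)
(-525 - 40957)*(L(-97/(-31) - 46/91) + Q(137)) = (-525 - 40957)*((-137 - (-97/(-31) - 46/91)) - 15) = -41482*((-137 - (-97*(-1/31) - 46*1/91)) - 15) = -41482*((-137 - (97/31 - 46/91)) - 15) = -41482*((-137 - 1*7401/2821) - 15) = -41482*((-137 - 7401/2821) - 15) = -41482*(-393878/2821 - 15) = -41482*(-436193/2821) = 2584879718/403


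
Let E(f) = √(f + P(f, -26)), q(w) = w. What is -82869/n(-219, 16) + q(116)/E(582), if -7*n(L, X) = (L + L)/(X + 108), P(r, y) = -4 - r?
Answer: -11988382/73 - 58*I ≈ -1.6422e+5 - 58.0*I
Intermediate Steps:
n(L, X) = -2*L/(7*(108 + X)) (n(L, X) = -(L + L)/(7*(X + 108)) = -2*L/(7*(108 + X)))
E(f) = 2*I (E(f) = √(f + (-4 - f)) = √(-4) = 2*I)
-82869/n(-219, 16) + q(116)/E(582) = -82869/((-2*(-219)/(756 + 7*16))) + 116/((2*I)) = -82869/((-2*(-219)/(756 + 112))) + 116*(-I/2) = -82869/((-2*(-219)/868)) - 58*I = -82869/((-2*(-219)*1/868)) - 58*I = -82869/219/434 - 58*I = -82869*434/219 - 58*I = -11988382/73 - 58*I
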